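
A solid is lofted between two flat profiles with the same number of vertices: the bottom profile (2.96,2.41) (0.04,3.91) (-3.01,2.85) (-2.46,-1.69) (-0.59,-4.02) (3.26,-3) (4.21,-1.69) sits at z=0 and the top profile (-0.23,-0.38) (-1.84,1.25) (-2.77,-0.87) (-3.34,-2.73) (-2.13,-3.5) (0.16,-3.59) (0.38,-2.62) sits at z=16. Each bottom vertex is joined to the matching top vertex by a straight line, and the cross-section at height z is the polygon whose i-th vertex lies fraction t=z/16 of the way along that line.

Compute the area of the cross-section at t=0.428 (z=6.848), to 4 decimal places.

Area at t=0.428: 26.2550

Cross-section at t=0.428: each vertex is (1-t)·p0[i] + t·p1[i].
  v1: (1-0.428)·(2.96,2.41) + 0.428·(-0.23,-0.38) = (1.5947,1.2159)
  v2: (1-0.428)·(0.04,3.91) + 0.428·(-1.84,1.25) = (-0.7646,2.7715)
  v3: (1-0.428)·(-3.01,2.85) + 0.428·(-2.77,-0.87) = (-2.9073,1.2578)
  v4: (1-0.428)·(-2.46,-1.69) + 0.428·(-3.34,-2.73) = (-2.8366,-2.1351)
  v5: (1-0.428)·(-0.59,-4.02) + 0.428·(-2.13,-3.5) = (-1.2491,-3.7974)
  v6: (1-0.428)·(3.26,-3) + 0.428·(0.16,-3.59) = (1.9332,-3.2525)
  v7: (1-0.428)·(4.21,-1.69) + 0.428·(0.38,-2.62) = (2.5708,-2.0880)
Shoelace sum Σ(x_i·y_{i+1} − x_{i+1}·y_i):
  i=1: 1.5947·2.7715 − -0.7646·1.2159 = +5.3494 (running +5.3494)
  i=2: -0.7646·1.2578 − -2.9073·2.7715 = +7.0958 (running +12.4452)
  i=3: -2.9073·-2.1351 − -2.8366·1.2578 = +9.7754 (running +22.2206)
  i=4: -2.8366·-3.7974 − -1.2491·-2.1351 = +8.1049 (running +30.3256)
  i=5: -1.2491·-3.2525 − 1.9332·-3.7974 = +11.4040 (running +41.7296)
  i=6: 1.9332·-2.0880 − 2.5708·-3.2525 = +4.3248 (running +46.0544)
  i=7: 2.5708·1.2159 − 1.5947·-2.0880 = +6.4555 (running +52.5099)
Area = |Σ|/2 = |52.5099|/2 = 26.2550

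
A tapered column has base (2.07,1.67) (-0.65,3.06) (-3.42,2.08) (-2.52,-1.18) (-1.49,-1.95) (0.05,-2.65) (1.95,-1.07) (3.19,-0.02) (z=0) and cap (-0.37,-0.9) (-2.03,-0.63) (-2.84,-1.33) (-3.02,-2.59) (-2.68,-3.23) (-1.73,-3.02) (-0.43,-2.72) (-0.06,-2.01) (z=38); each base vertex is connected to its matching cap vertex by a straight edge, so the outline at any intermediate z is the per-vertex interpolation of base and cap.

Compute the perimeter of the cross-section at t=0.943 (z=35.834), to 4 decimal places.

Cross-section at t=0.943: each vertex is (1-t)·p0[i] + t·p1[i].
  v1: (1-0.943)·(2.07,1.67) + 0.943·(-0.37,-0.9) = (-0.2309,-0.7535)
  v2: (1-0.943)·(-0.65,3.06) + 0.943·(-2.03,-0.63) = (-1.9513,-0.4197)
  v3: (1-0.943)·(-3.42,2.08) + 0.943·(-2.84,-1.33) = (-2.8731,-1.1356)
  v4: (1-0.943)·(-2.52,-1.18) + 0.943·(-3.02,-2.59) = (-2.9915,-2.5096)
  v5: (1-0.943)·(-1.49,-1.95) + 0.943·(-2.68,-3.23) = (-2.6122,-3.1570)
  v6: (1-0.943)·(0.05,-2.65) + 0.943·(-1.73,-3.02) = (-1.6285,-2.9989)
  v7: (1-0.943)·(1.95,-1.07) + 0.943·(-0.43,-2.72) = (-0.2943,-2.6260)
  v8: (1-0.943)·(3.19,-0.02) + 0.943·(-0.06,-2.01) = (0.1253,-1.8966)
Perimeter = Σ |v_{i+1} − v_i|:
  edge 1→2: √(-1.7204² + 0.3338²) = 1.7525 (running 1.7525)
  edge 2→3: √(-0.9217² + -0.7160²) = 1.1671 (running 2.9196)
  edge 3→4: √(-0.1184² + -1.3740²) = 1.3791 (running 4.2987)
  edge 4→5: √(0.3793² + -0.6474²) = 0.7504 (running 5.0491)
  edge 5→6: √(0.9836² + 0.1581²) = 0.9963 (running 6.0453)
  edge 6→7: √(1.3342² + 0.3730²) = 1.3853 (running 7.4307)
  edge 7→8: √(0.4196² + 0.7294²) = 0.8415 (running 8.2721)
  edge 8→1: √(-0.3562² + 1.1431²) = 1.1973 (running 9.4694)
Perimeter = 9.4694

Perimeter at t=0.943: 9.4694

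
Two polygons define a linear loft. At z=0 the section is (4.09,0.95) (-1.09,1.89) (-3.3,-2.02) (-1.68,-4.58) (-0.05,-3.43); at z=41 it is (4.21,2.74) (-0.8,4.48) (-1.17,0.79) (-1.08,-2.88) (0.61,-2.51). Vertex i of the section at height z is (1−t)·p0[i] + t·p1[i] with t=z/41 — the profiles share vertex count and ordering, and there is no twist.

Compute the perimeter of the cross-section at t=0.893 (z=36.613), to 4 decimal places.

Perimeter at t=0.893: 20.6762

Cross-section at t=0.893: each vertex is (1-t)·p0[i] + t·p1[i].
  v1: (1-0.893)·(4.09,0.95) + 0.893·(4.21,2.74) = (4.1972,2.5485)
  v2: (1-0.893)·(-1.09,1.89) + 0.893·(-0.8,4.48) = (-0.8310,4.2029)
  v3: (1-0.893)·(-3.3,-2.02) + 0.893·(-1.17,0.79) = (-1.3979,0.4893)
  v4: (1-0.893)·(-1.68,-4.58) + 0.893·(-1.08,-2.88) = (-1.1442,-3.0619)
  v5: (1-0.893)·(-0.05,-3.43) + 0.893·(0.61,-2.51) = (0.5394,-2.6084)
Perimeter = Σ |v_{i+1} − v_i|:
  edge 1→2: √(-5.0282² + 1.6544²) = 5.2934 (running 5.2934)
  edge 2→3: √(-0.5669² + -3.7135²) = 3.7566 (running 9.0499)
  edge 3→4: √(0.2537² + -3.5512²) = 3.5603 (running 12.6102)
  edge 4→5: √(1.6836² + 0.4535²) = 1.7436 (running 14.3538)
  edge 5→1: √(3.6578² + 5.1569²) = 6.3224 (running 20.6762)
Perimeter = 20.6762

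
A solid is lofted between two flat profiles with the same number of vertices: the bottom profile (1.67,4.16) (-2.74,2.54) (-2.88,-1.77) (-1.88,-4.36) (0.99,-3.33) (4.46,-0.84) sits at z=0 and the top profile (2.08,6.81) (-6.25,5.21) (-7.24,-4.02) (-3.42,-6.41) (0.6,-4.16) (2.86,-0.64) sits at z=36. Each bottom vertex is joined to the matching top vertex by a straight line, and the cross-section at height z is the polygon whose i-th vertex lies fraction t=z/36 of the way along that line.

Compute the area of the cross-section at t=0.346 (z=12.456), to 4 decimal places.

Area at t=0.346: 57.7458

Cross-section at t=0.346: each vertex is (1-t)·p0[i] + t·p1[i].
  v1: (1-0.346)·(1.67,4.16) + 0.346·(2.08,6.81) = (1.8119,5.0769)
  v2: (1-0.346)·(-2.74,2.54) + 0.346·(-6.25,5.21) = (-3.9545,3.4638)
  v3: (1-0.346)·(-2.88,-1.77) + 0.346·(-7.24,-4.02) = (-4.3886,-2.5485)
  v4: (1-0.346)·(-1.88,-4.36) + 0.346·(-3.42,-6.41) = (-2.4128,-5.0693)
  v5: (1-0.346)·(0.99,-3.33) + 0.346·(0.6,-4.16) = (0.8551,-3.6172)
  v6: (1-0.346)·(4.46,-0.84) + 0.346·(2.86,-0.64) = (3.9064,-0.7708)
Shoelace sum Σ(x_i·y_{i+1} − x_{i+1}·y_i):
  i=1: 1.8119·3.4638 − -3.9545·5.0769 = +26.3524 (running +26.3524)
  i=2: -3.9545·-2.5485 − -4.3886·3.4638 = +25.2791 (running +51.6315)
  i=3: -4.3886·-5.0693 − -2.4128·-2.5485 = +16.0978 (running +67.7293)
  i=4: -2.4128·-3.6172 − 0.8551·-5.0693 = +13.0622 (running +80.7915)
  i=5: 0.8551·-0.7708 − 3.9064·-3.6172 = +13.4711 (running +94.2626)
  i=6: 3.9064·5.0769 − 1.8119·-0.7708 = +21.2290 (running +115.4916)
Area = |Σ|/2 = |115.4916|/2 = 57.7458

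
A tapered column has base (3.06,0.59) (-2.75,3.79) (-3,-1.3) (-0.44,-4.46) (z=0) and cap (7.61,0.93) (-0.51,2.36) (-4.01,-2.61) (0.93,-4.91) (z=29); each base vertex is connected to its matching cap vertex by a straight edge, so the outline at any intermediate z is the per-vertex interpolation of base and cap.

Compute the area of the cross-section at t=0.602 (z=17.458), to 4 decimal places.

Cross-section at t=0.602: each vertex is (1-t)·p0[i] + t·p1[i].
  v1: (1-0.602)·(3.06,0.59) + 0.602·(7.61,0.93) = (5.7991,0.7947)
  v2: (1-0.602)·(-2.75,3.79) + 0.602·(-0.51,2.36) = (-1.4015,2.9291)
  v3: (1-0.602)·(-3,-1.3) + 0.602·(-4.01,-2.61) = (-3.6080,-2.0886)
  v4: (1-0.602)·(-0.44,-4.46) + 0.602·(0.93,-4.91) = (0.3847,-4.7309)
Shoelace sum Σ(x_i·y_{i+1} − x_{i+1}·y_i):
  i=1: 5.7991·2.9291 − -1.4015·0.7947 = +18.1001 (running +18.1001)
  i=2: -1.4015·-2.0886 − -3.6080·2.9291 = +13.4956 (running +31.5958)
  i=3: -3.6080·-4.7309 − 0.3847·-2.0886 = +17.8728 (running +49.4685)
  i=4: 0.3847·0.7947 − 5.7991·-4.7309 = +27.7407 (running +77.2092)
Area = |Σ|/2 = |77.2092|/2 = 38.6046

Area at t=0.602: 38.6046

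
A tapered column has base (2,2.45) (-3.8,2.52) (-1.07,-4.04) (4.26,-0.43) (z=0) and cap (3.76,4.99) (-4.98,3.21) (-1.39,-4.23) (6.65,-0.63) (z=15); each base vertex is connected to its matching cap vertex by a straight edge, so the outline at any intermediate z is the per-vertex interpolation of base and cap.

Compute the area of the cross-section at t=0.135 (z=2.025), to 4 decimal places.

Area at t=0.135: 34.4364

Cross-section at t=0.135: each vertex is (1-t)·p0[i] + t·p1[i].
  v1: (1-0.135)·(2,2.45) + 0.135·(3.76,4.99) = (2.2376,2.7929)
  v2: (1-0.135)·(-3.8,2.52) + 0.135·(-4.98,3.21) = (-3.9593,2.6132)
  v3: (1-0.135)·(-1.07,-4.04) + 0.135·(-1.39,-4.23) = (-1.1132,-4.0656)
  v4: (1-0.135)·(4.26,-0.43) + 0.135·(6.65,-0.63) = (4.5827,-0.4570)
Shoelace sum Σ(x_i·y_{i+1} − x_{i+1}·y_i):
  i=1: 2.2376·2.6132 − -3.9593·2.7929 = +16.9051 (running +16.9051)
  i=2: -3.9593·-4.0656 − -1.1132·2.6132 = +19.0061 (running +35.9112)
  i=3: -1.1132·-0.4570 − 4.5827·-4.0656 = +19.1402 (running +55.0514)
  i=4: 4.5827·2.7929 − 2.2376·-0.4570 = +13.8215 (running +68.8728)
Area = |Σ|/2 = |68.8728|/2 = 34.4364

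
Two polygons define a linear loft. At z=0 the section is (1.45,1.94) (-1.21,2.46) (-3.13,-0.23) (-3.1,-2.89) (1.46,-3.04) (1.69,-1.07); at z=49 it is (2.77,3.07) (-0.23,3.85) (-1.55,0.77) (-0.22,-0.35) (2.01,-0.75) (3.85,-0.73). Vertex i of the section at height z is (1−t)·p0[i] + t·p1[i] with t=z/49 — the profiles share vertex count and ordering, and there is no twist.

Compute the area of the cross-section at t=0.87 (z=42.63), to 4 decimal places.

Cross-section at t=0.87: each vertex is (1-t)·p0[i] + t·p1[i].
  v1: (1-0.87)·(1.45,1.94) + 0.87·(2.77,3.07) = (2.5984,2.9231)
  v2: (1-0.87)·(-1.21,2.46) + 0.87·(-0.23,3.85) = (-0.3574,3.6693)
  v3: (1-0.87)·(-3.13,-0.23) + 0.87·(-1.55,0.77) = (-1.7554,0.6400)
  v4: (1-0.87)·(-3.1,-2.89) + 0.87·(-0.22,-0.35) = (-0.5944,-0.6802)
  v5: (1-0.87)·(1.46,-3.04) + 0.87·(2.01,-0.75) = (1.9385,-1.0477)
  v6: (1-0.87)·(1.69,-1.07) + 0.87·(3.85,-0.73) = (3.5692,-0.7742)
Shoelace sum Σ(x_i·y_{i+1} − x_{i+1}·y_i):
  i=1: 2.5984·3.6693 − -0.3574·2.9231 = +10.5790 (running +10.5790)
  i=2: -0.3574·0.6400 − -1.7554·3.6693 = +6.2124 (running +16.7914)
  i=3: -1.7554·-0.6802 − -0.5944·0.6400 = +1.5744 (running +18.3658)
  i=4: -0.5944·-1.0477 − 1.9385·-0.6802 = +1.9413 (running +20.3071)
  i=5: 1.9385·-0.7742 − 3.5692·-1.0477 = +2.2387 (running +22.5458)
  i=6: 3.5692·2.9231 − 2.5984·-0.7742 = +12.4448 (running +34.9906)
Area = |Σ|/2 = |34.9906|/2 = 17.4953

Area at t=0.87: 17.4953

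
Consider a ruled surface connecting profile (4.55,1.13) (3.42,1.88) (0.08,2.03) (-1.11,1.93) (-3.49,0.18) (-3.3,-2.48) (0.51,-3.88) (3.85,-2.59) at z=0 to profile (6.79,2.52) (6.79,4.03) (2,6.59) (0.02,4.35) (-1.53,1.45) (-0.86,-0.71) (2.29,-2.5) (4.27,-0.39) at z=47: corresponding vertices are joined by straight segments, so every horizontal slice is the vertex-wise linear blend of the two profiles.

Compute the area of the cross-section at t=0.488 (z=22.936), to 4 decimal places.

Area at t=0.488: 40.2472

Cross-section at t=0.488: each vertex is (1-t)·p0[i] + t·p1[i].
  v1: (1-0.488)·(4.55,1.13) + 0.488·(6.79,2.52) = (5.6431,1.8083)
  v2: (1-0.488)·(3.42,1.88) + 0.488·(6.79,4.03) = (5.0646,2.9292)
  v3: (1-0.488)·(0.08,2.03) + 0.488·(2,6.59) = (1.0170,4.2553)
  v4: (1-0.488)·(-1.11,1.93) + 0.488·(0.02,4.35) = (-0.5586,3.1110)
  v5: (1-0.488)·(-3.49,0.18) + 0.488·(-1.53,1.45) = (-2.5335,0.7998)
  v6: (1-0.488)·(-3.3,-2.48) + 0.488·(-0.86,-0.71) = (-2.1093,-1.6162)
  v7: (1-0.488)·(0.51,-3.88) + 0.488·(2.29,-2.5) = (1.3786,-3.2066)
  v8: (1-0.488)·(3.85,-2.59) + 0.488·(4.27,-0.39) = (4.0550,-1.5164)
Shoelace sum Σ(x_i·y_{i+1} − x_{i+1}·y_i):
  i=1: 5.6431·2.9292 − 5.0646·1.8083 = +7.3715 (running +7.3715)
  i=2: 5.0646·4.2553 − 1.0170·2.9292 = +18.5722 (running +25.9437)
  i=3: 1.0170·3.1110 − -0.5586·4.2553 = +5.5406 (running +31.4843)
  i=4: -0.5586·0.7998 − -2.5335·3.1110 = +7.4350 (running +38.9192)
  i=5: -2.5335·-1.6162 − -2.1093·0.7998 = +5.7817 (running +44.7009)
  i=6: -2.1093·-3.2066 − 1.3786·-1.6162 = +8.9917 (running +53.6927)
  i=7: 1.3786·-1.5164 − 4.0550·-3.2066 = +10.9119 (running +64.6046)
  i=8: 4.0550·1.8083 − 5.6431·-1.5164 = +15.8899 (running +80.4945)
Area = |Σ|/2 = |80.4945|/2 = 40.2472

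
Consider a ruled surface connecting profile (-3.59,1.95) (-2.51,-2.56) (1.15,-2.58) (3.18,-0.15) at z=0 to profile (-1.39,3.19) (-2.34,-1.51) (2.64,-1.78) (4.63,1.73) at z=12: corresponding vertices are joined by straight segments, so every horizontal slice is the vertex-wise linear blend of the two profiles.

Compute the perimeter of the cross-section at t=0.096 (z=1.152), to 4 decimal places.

Cross-section at t=0.096: each vertex is (1-t)·p0[i] + t·p1[i].
  v1: (1-0.096)·(-3.59,1.95) + 0.096·(-1.39,3.19) = (-3.3788,2.0690)
  v2: (1-0.096)·(-2.51,-2.56) + 0.096·(-2.34,-1.51) = (-2.4937,-2.4592)
  v3: (1-0.096)·(1.15,-2.58) + 0.096·(2.64,-1.78) = (1.2930,-2.5032)
  v4: (1-0.096)·(3.18,-0.15) + 0.096·(4.63,1.73) = (3.3192,0.0305)
Perimeter = Σ |v_{i+1} − v_i|:
  edge 1→2: √(0.8851² + -4.5282²) = 4.6139 (running 4.6139)
  edge 2→3: √(3.7867² + -0.0440²) = 3.7870 (running 8.4009)
  edge 3→4: √(2.0262² + 2.5337²) = 3.2442 (running 11.6451)
  edge 4→1: √(-6.6980² + 2.0386²) = 7.0014 (running 18.6465)
Perimeter = 18.6465

Perimeter at t=0.096: 18.6465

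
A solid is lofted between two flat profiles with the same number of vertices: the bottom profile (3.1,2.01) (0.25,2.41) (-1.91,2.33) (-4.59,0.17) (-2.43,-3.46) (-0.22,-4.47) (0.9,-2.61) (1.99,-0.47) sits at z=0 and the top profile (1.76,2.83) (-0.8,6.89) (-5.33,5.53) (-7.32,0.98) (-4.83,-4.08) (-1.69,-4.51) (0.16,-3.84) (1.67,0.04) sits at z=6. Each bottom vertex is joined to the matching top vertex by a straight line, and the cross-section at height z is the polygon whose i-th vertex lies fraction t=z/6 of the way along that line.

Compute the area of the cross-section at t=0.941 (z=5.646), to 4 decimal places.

Area at t=0.941: 71.8506

Cross-section at t=0.941: each vertex is (1-t)·p0[i] + t·p1[i].
  v1: (1-0.941)·(3.1,2.01) + 0.941·(1.76,2.83) = (1.8391,2.7816)
  v2: (1-0.941)·(0.25,2.41) + 0.941·(-0.8,6.89) = (-0.7380,6.6257)
  v3: (1-0.941)·(-1.91,2.33) + 0.941·(-5.33,5.53) = (-5.1282,5.3412)
  v4: (1-0.941)·(-4.59,0.17) + 0.941·(-7.32,0.98) = (-7.1589,0.9322)
  v5: (1-0.941)·(-2.43,-3.46) + 0.941·(-4.83,-4.08) = (-4.6884,-4.0434)
  v6: (1-0.941)·(-0.22,-4.47) + 0.941·(-1.69,-4.51) = (-1.6033,-4.5076)
  v7: (1-0.941)·(0.9,-2.61) + 0.941·(0.16,-3.84) = (0.2037,-3.7674)
  v8: (1-0.941)·(1.99,-0.47) + 0.941·(1.67,0.04) = (1.6889,0.0099)
Shoelace sum Σ(x_i·y_{i+1} − x_{i+1}·y_i):
  i=1: 1.8391·6.6257 − -0.7380·2.7816 = +14.2380 (running +14.2380)
  i=2: -0.7380·5.3412 − -5.1282·6.6257 = +30.0359 (running +44.2739)
  i=3: -5.1282·0.9322 − -7.1589·5.3412 = +33.4567 (running +77.7306)
  i=4: -7.1589·-4.0434 − -4.6884·0.9322 = +33.3171 (running +111.0477)
  i=5: -4.6884·-4.5076 − -1.6033·-4.0434 = +14.6509 (running +125.6986)
  i=6: -1.6033·-3.7674 − 0.2037·-4.5076 = +6.9582 (running +132.6569)
  i=7: 0.2037·0.0099 − 1.6889·-3.7674 = +6.3648 (running +139.0216)
  i=8: 1.6889·2.7816 − 1.8391·0.0099 = +4.6796 (running +143.7012)
Area = |Σ|/2 = |143.7012|/2 = 71.8506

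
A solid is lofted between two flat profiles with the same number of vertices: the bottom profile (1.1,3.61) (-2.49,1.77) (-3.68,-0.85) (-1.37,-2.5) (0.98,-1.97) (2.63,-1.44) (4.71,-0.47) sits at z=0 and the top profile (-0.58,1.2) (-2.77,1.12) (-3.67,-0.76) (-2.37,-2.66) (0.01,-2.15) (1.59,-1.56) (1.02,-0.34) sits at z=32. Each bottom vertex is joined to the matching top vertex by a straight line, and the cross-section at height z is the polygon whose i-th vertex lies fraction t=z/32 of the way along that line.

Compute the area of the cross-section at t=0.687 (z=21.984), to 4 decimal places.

Cross-section at t=0.687: each vertex is (1-t)·p0[i] + t·p1[i].
  v1: (1-0.687)·(1.1,3.61) + 0.687·(-0.58,1.2) = (-0.0542,1.9543)
  v2: (1-0.687)·(-2.49,1.77) + 0.687·(-2.77,1.12) = (-2.6824,1.3235)
  v3: (1-0.687)·(-3.68,-0.85) + 0.687·(-3.67,-0.76) = (-3.6731,-0.7882)
  v4: (1-0.687)·(-1.37,-2.5) + 0.687·(-2.37,-2.66) = (-2.0570,-2.6099)
  v5: (1-0.687)·(0.98,-1.97) + 0.687·(0.01,-2.15) = (0.3136,-2.0937)
  v6: (1-0.687)·(2.63,-1.44) + 0.687·(1.59,-1.56) = (1.9155,-1.5224)
  v7: (1-0.687)·(4.71,-0.47) + 0.687·(1.02,-0.34) = (2.1750,-0.3807)
Shoelace sum Σ(x_i·y_{i+1} − x_{i+1}·y_i):
  i=1: -0.0542·1.3235 − -2.6824·1.9543 = +5.1705 (running +5.1705)
  i=2: -2.6824·-0.7882 − -3.6731·1.3235 = +6.9754 (running +12.1459)
  i=3: -3.6731·-2.6099 − -2.0570·-0.7882 = +7.9653 (running +20.1112)
  i=4: -2.0570·-2.0937 − 0.3136·-2.6099 = +5.1252 (running +25.2364)
  i=5: 0.3136·-1.5224 − 1.9155·-2.0937 = +3.5330 (running +28.7694)
  i=6: 1.9155·-0.3807 − 2.1750·-1.5224 = +2.5820 (running +31.3514)
  i=7: 2.1750·1.9543 − -0.0542·-0.3807 = +4.2300 (running +35.5814)
Area = |Σ|/2 = |35.5814|/2 = 17.7907

Area at t=0.687: 17.7907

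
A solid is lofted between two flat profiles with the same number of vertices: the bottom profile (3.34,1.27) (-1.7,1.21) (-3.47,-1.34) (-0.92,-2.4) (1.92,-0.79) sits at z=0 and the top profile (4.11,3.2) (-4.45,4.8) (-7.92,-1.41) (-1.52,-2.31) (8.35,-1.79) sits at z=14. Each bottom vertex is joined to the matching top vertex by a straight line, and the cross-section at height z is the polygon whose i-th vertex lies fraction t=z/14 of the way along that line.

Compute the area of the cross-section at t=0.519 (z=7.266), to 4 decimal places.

Cross-section at t=0.519: each vertex is (1-t)·p0[i] + t·p1[i].
  v1: (1-0.519)·(3.34,1.27) + 0.519·(4.11,3.2) = (3.7396,2.2717)
  v2: (1-0.519)·(-1.7,1.21) + 0.519·(-4.45,4.8) = (-3.1273,3.0732)
  v3: (1-0.519)·(-3.47,-1.34) + 0.519·(-7.92,-1.41) = (-5.7796,-1.3763)
  v4: (1-0.519)·(-0.92,-2.4) + 0.519·(-1.52,-2.31) = (-1.2314,-2.3533)
  v5: (1-0.519)·(1.92,-0.79) + 0.519·(8.35,-1.79) = (5.2572,-1.3090)
Shoelace sum Σ(x_i·y_{i+1} − x_{i+1}·y_i):
  i=1: 3.7396·3.0732 − -3.1273·2.2717 = +18.5967 (running +18.5967)
  i=2: -3.1273·-1.3763 − -5.7796·3.0732 = +22.0659 (running +40.6626)
  i=3: -5.7796·-2.3533 − -1.2314·-1.3763 = +11.9061 (running +52.5688)
  i=4: -1.2314·-1.3090 − 5.2572·-2.3533 = +13.9835 (running +66.5523)
  i=5: 5.2572·2.2717 − 3.7396·-1.3090 = +16.8377 (running +83.3901)
Area = |Σ|/2 = |83.3901|/2 = 41.6950

Area at t=0.519: 41.6950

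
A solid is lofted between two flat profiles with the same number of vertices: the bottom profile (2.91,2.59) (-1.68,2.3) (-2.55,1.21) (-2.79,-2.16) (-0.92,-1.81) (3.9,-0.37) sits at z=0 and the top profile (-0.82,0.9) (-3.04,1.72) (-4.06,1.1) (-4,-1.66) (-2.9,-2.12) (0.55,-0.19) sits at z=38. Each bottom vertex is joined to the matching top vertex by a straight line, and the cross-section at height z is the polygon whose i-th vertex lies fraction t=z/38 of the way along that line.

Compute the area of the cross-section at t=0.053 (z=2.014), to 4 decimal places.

Cross-section at t=0.053: each vertex is (1-t)·p0[i] + t·p1[i].
  v1: (1-0.053)·(2.91,2.59) + 0.053·(-0.82,0.9) = (2.7123,2.5004)
  v2: (1-0.053)·(-1.68,2.3) + 0.053·(-3.04,1.72) = (-1.7521,2.2693)
  v3: (1-0.053)·(-2.55,1.21) + 0.053·(-4.06,1.1) = (-2.6300,1.2042)
  v4: (1-0.053)·(-2.79,-2.16) + 0.053·(-4,-1.66) = (-2.8541,-2.1335)
  v5: (1-0.053)·(-0.92,-1.81) + 0.053·(-2.9,-2.12) = (-1.0249,-1.8264)
  v6: (1-0.053)·(3.9,-0.37) + 0.053·(0.55,-0.19) = (3.7224,-0.3605)
Shoelace sum Σ(x_i·y_{i+1} − x_{i+1}·y_i):
  i=1: 2.7123·2.2693 − -1.7521·2.5004 = +10.5359 (running +10.5359)
  i=2: -1.7521·1.2042 − -2.6300·2.2693 = +3.8584 (running +14.3943)
  i=3: -2.6300·-2.1335 − -2.8541·1.2042 = +9.0480 (running +23.4423)
  i=4: -2.8541·-1.8264 − -1.0249·-2.1335 = +3.0262 (running +26.4685)
  i=5: -1.0249·-0.3605 − 3.7224·-1.8264 = +7.1682 (running +33.6367)
  i=6: 3.7224·2.5004 − 2.7123·-0.3605 = +10.2854 (running +43.9221)
Area = |Σ|/2 = |43.9221|/2 = 21.9611

Area at t=0.053: 21.9611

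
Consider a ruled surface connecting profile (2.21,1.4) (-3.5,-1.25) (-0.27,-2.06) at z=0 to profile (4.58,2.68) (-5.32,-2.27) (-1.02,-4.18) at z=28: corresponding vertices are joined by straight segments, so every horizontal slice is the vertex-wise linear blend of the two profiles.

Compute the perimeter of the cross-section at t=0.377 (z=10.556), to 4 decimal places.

Perimeter at t=0.377: 17.9157

Cross-section at t=0.377: each vertex is (1-t)·p0[i] + t·p1[i].
  v1: (1-0.377)·(2.21,1.4) + 0.377·(4.58,2.68) = (3.1035,1.8826)
  v2: (1-0.377)·(-3.5,-1.25) + 0.377·(-5.32,-2.27) = (-4.1861,-1.6345)
  v3: (1-0.377)·(-0.27,-2.06) + 0.377·(-1.02,-4.18) = (-0.5527,-2.8592)
Perimeter = Σ |v_{i+1} − v_i|:
  edge 1→2: √(-7.2896² + -3.5171²) = 8.0937 (running 8.0937)
  edge 2→3: √(3.6334² + -1.2247²) = 3.8342 (running 11.9280)
  edge 3→1: √(3.6562² + 4.7418²) = 5.9877 (running 17.9157)
Perimeter = 17.9157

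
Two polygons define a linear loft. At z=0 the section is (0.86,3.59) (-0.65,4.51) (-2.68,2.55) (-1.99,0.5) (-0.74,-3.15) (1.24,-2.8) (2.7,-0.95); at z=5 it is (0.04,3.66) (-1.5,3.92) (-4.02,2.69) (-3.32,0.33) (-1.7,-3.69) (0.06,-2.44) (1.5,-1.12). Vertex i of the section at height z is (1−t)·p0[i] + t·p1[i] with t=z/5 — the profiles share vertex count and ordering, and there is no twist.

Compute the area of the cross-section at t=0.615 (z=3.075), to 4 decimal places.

Cross-section at t=0.615: each vertex is (1-t)·p0[i] + t·p1[i].
  v1: (1-0.615)·(0.86,3.59) + 0.615·(0.04,3.66) = (0.3557,3.6330)
  v2: (1-0.615)·(-0.65,4.51) + 0.615·(-1.5,3.92) = (-1.1727,4.1471)
  v3: (1-0.615)·(-2.68,2.55) + 0.615·(-4.02,2.69) = (-3.5041,2.6361)
  v4: (1-0.615)·(-1.99,0.5) + 0.615·(-3.32,0.33) = (-2.8079,0.3955)
  v5: (1-0.615)·(-0.74,-3.15) + 0.615·(-1.7,-3.69) = (-1.3304,-3.4821)
  v6: (1-0.615)·(1.24,-2.8) + 0.615·(0.06,-2.44) = (0.5143,-2.5786)
  v7: (1-0.615)·(2.7,-0.95) + 0.615·(1.5,-1.12) = (1.9620,-1.0546)
Shoelace sum Σ(x_i·y_{i+1} − x_{i+1}·y_i):
  i=1: 0.3557·4.1471 − -1.1727·3.6330 = +5.7358 (running +5.7358)
  i=2: -1.1727·2.6361 − -3.5041·4.1471 = +11.4405 (running +17.1763)
  i=3: -3.5041·0.3955 − -2.8079·2.6361 = +6.0163 (running +23.1927)
  i=4: -2.8079·-3.4821 − -1.3304·0.3955 = +10.3037 (running +33.4964)
  i=5: -1.3304·-2.5786 − 0.5143·-3.4821 = +5.2214 (running +38.7178)
  i=6: 0.5143·-1.0546 − 1.9620·-2.5786 = +4.5169 (running +43.2346)
  i=7: 1.9620·3.6330 − 0.3557·-1.0546 = +7.5031 (running +50.7378)
Area = |Σ|/2 = |50.7378|/2 = 25.3689

Area at t=0.615: 25.3689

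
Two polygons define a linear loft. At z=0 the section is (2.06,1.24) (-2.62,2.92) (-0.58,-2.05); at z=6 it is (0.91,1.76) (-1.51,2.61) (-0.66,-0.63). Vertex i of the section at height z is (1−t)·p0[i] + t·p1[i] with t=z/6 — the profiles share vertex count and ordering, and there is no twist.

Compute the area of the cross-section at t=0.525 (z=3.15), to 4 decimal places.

Cross-section at t=0.525: each vertex is (1-t)·p0[i] + t·p1[i].
  v1: (1-0.525)·(2.06,1.24) + 0.525·(0.91,1.76) = (1.4563,1.5130)
  v2: (1-0.525)·(-2.62,2.92) + 0.525·(-1.51,2.61) = (-2.0373,2.7572)
  v3: (1-0.525)·(-0.58,-2.05) + 0.525·(-0.66,-0.63) = (-0.6220,-1.3045)
Shoelace sum Σ(x_i·y_{i+1} − x_{i+1}·y_i):
  i=1: 1.4563·2.7572 − -2.0373·1.5130 = +7.0976 (running +7.0976)
  i=2: -2.0373·-1.3045 − -0.6220·2.7572 = +4.3726 (running +11.4702)
  i=3: -0.6220·1.5130 − 1.4563·-1.3045 = +0.9586 (running +12.4288)
Area = |Σ|/2 = |12.4288|/2 = 6.2144

Area at t=0.525: 6.2144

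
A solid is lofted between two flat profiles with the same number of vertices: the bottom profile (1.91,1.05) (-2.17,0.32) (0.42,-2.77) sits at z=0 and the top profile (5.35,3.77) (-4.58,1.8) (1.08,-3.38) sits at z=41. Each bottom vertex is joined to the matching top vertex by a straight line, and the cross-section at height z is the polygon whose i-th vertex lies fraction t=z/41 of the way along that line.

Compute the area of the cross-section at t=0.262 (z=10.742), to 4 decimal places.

Cross-section at t=0.262: each vertex is (1-t)·p0[i] + t·p1[i].
  v1: (1-0.262)·(1.91,1.05) + 0.262·(5.35,3.77) = (2.8113,1.7626)
  v2: (1-0.262)·(-2.17,0.32) + 0.262·(-4.58,1.8) = (-2.8014,0.7078)
  v3: (1-0.262)·(0.42,-2.77) + 0.262·(1.08,-3.38) = (0.5929,-2.9298)
Shoelace sum Σ(x_i·y_{i+1} − x_{i+1}·y_i):
  i=1: 2.8113·0.7078 − -2.8014·1.7626 = +6.9276 (running +6.9276)
  i=2: -2.8014·-2.9298 − 0.5929·0.7078 = +7.7880 (running +14.7156)
  i=3: 0.5929·1.7626 − 2.8113·-2.9298 = +9.2816 (running +23.9973)
Area = |Σ|/2 = |23.9973|/2 = 11.9986

Area at t=0.262: 11.9986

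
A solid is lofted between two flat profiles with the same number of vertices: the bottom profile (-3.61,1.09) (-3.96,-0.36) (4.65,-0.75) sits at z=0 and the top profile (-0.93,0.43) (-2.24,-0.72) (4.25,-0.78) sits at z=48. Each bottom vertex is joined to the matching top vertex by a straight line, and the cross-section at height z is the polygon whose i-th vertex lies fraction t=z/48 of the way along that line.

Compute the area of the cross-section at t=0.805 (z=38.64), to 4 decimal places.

Area at t=0.805: 4.2412

Cross-section at t=0.805: each vertex is (1-t)·p0[i] + t·p1[i].
  v1: (1-0.805)·(-3.61,1.09) + 0.805·(-0.93,0.43) = (-1.4526,0.5587)
  v2: (1-0.805)·(-3.96,-0.36) + 0.805·(-2.24,-0.72) = (-2.5754,-0.6498)
  v3: (1-0.805)·(4.65,-0.75) + 0.805·(4.25,-0.78) = (4.3280,-0.7742)
Shoelace sum Σ(x_i·y_{i+1} − x_{i+1}·y_i):
  i=1: -1.4526·-0.6498 − -2.5754·0.5587 = +2.3828 (running +2.3828)
  i=2: -2.5754·-0.7742 − 4.3280·-0.6498 = +4.8061 (running +7.1889)
  i=3: 4.3280·0.5587 − -1.4526·-0.7742 = +1.2935 (running +8.4824)
Area = |Σ|/2 = |8.4824|/2 = 4.2412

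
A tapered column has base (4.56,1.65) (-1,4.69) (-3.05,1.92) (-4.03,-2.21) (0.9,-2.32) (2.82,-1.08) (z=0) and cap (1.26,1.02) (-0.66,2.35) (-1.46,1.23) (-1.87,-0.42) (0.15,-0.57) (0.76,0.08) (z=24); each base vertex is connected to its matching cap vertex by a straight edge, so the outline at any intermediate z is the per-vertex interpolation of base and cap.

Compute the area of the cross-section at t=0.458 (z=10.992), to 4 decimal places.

Area at t=0.458: 19.7472

Cross-section at t=0.458: each vertex is (1-t)·p0[i] + t·p1[i].
  v1: (1-0.458)·(4.56,1.65) + 0.458·(1.26,1.02) = (3.0486,1.3615)
  v2: (1-0.458)·(-1,4.69) + 0.458·(-0.66,2.35) = (-0.8443,3.6183)
  v3: (1-0.458)·(-3.05,1.92) + 0.458·(-1.46,1.23) = (-2.3218,1.6040)
  v4: (1-0.458)·(-4.03,-2.21) + 0.458·(-1.87,-0.42) = (-3.0407,-1.3902)
  v5: (1-0.458)·(0.9,-2.32) + 0.458·(0.15,-0.57) = (0.5565,-1.5185)
  v6: (1-0.458)·(2.82,-1.08) + 0.458·(0.76,0.08) = (1.8765,-0.5487)
Shoelace sum Σ(x_i·y_{i+1} − x_{i+1}·y_i):
  i=1: 3.0486·3.6183 − -0.8443·1.3615 = +12.1801 (running +12.1801)
  i=2: -0.8443·1.6040 − -2.3218·3.6183 = +7.0466 (running +19.2268)
  i=3: -2.3218·-1.3902 − -3.0407·1.6040 = +8.1049 (running +27.3317)
  i=4: -3.0407·-1.5185 − 0.5565·-1.3902 = +5.3910 (running +32.7227)
  i=5: 0.5565·-0.5487 − 1.8765·-1.5185 = +2.5441 (running +35.2668)
  i=6: 1.8765·1.3615 − 3.0486·-0.5487 = +4.2276 (running +39.4945)
Area = |Σ|/2 = |39.4945|/2 = 19.7472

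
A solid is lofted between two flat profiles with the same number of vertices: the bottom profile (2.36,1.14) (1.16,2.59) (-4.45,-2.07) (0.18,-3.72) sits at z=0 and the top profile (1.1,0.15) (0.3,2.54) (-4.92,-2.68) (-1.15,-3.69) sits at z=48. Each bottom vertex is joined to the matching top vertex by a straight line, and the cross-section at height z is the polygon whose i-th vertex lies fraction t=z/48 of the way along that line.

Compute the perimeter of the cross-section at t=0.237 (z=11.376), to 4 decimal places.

Perimeter at t=0.237: 19.1003

Cross-section at t=0.237: each vertex is (1-t)·p0[i] + t·p1[i].
  v1: (1-0.237)·(2.36,1.14) + 0.237·(1.1,0.15) = (2.0614,0.9054)
  v2: (1-0.237)·(1.16,2.59) + 0.237·(0.3,2.54) = (0.9562,2.5781)
  v3: (1-0.237)·(-4.45,-2.07) + 0.237·(-4.92,-2.68) = (-4.5614,-2.2146)
  v4: (1-0.237)·(0.18,-3.72) + 0.237·(-1.15,-3.69) = (-0.1352,-3.7129)
Perimeter = Σ |v_{i+1} − v_i|:
  edge 1→2: √(-1.1052² + 1.6728²) = 2.0049 (running 2.0049)
  edge 2→3: √(-5.5176² + -4.7927²) = 7.3085 (running 9.3134)
  edge 3→4: √(4.4262² + -1.4983²) = 4.6729 (running 13.9863)
  edge 4→1: √(2.1966² + 4.6183²) = 5.1140 (running 19.1003)
Perimeter = 19.1003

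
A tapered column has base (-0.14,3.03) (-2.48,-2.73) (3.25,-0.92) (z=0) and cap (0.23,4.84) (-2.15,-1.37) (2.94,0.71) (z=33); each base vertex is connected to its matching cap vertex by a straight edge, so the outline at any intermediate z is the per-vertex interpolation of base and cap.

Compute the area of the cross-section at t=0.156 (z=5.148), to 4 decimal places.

Cross-section at t=0.156: each vertex is (1-t)·p0[i] + t·p1[i].
  v1: (1-0.156)·(-0.14,3.03) + 0.156·(0.23,4.84) = (-0.0823,3.3124)
  v2: (1-0.156)·(-2.48,-2.73) + 0.156·(-2.15,-1.37) = (-2.4285,-2.5178)
  v3: (1-0.156)·(3.25,-0.92) + 0.156·(2.94,0.71) = (3.2016,-0.6657)
Shoelace sum Σ(x_i·y_{i+1} − x_{i+1}·y_i):
  i=1: -0.0823·-2.5178 − -2.4285·3.3124 = +8.2513 (running +8.2513)
  i=2: -2.4285·-0.6657 − 3.2016·-2.5178 = +9.6779 (running +17.9292)
  i=3: 3.2016·3.3124 − -0.0823·-0.6657 = +10.5502 (running +28.4794)
Area = |Σ|/2 = |28.4794|/2 = 14.2397

Area at t=0.156: 14.2397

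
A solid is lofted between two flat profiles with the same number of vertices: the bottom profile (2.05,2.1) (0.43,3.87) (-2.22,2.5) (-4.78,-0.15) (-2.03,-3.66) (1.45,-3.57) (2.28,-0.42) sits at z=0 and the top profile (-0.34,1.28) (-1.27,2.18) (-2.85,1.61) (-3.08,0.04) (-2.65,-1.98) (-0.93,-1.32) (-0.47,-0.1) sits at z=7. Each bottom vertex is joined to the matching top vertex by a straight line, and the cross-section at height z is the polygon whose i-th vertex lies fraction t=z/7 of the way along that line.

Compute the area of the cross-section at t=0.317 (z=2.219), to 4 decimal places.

Cross-section at t=0.317: each vertex is (1-t)·p0[i] + t·p1[i].
  v1: (1-0.317)·(2.05,2.1) + 0.317·(-0.34,1.28) = (1.2924,1.8401)
  v2: (1-0.317)·(0.43,3.87) + 0.317·(-1.27,2.18) = (-0.1089,3.3343)
  v3: (1-0.317)·(-2.22,2.5) + 0.317·(-2.85,1.61) = (-2.4197,2.2179)
  v4: (1-0.317)·(-4.78,-0.15) + 0.317·(-3.08,0.04) = (-4.2411,-0.0898)
  v5: (1-0.317)·(-2.03,-3.66) + 0.317·(-2.65,-1.98) = (-2.2265,-3.1274)
  v6: (1-0.317)·(1.45,-3.57) + 0.317·(-0.93,-1.32) = (0.6955,-2.8567)
  v7: (1-0.317)·(2.28,-0.42) + 0.317·(-0.47,-0.1) = (1.4083,-0.3186)
Shoelace sum Σ(x_i·y_{i+1} − x_{i+1}·y_i):
  i=1: 1.2924·3.3343 − -0.1089·1.8401 = +4.5095 (running +4.5095)
  i=2: -0.1089·2.2179 − -2.4197·3.3343 = +7.8264 (running +12.3359)
  i=3: -2.4197·-0.0898 − -4.2411·2.2179 = +9.6234 (running +21.9594)
  i=4: -4.2411·-3.1274 − -2.2265·-0.0898 = +13.0639 (running +35.0233)
  i=5: -2.2265·-2.8567 − 0.6955·-3.1274 = +8.5359 (running +43.5592)
  i=6: 0.6955·-0.3186 − 1.4083·-2.8567 = +3.8014 (running +47.3606)
  i=7: 1.4083·1.8401 − 1.2924·-0.3186 = +3.0030 (running +50.3636)
Area = |Σ|/2 = |50.3636|/2 = 25.1818

Area at t=0.317: 25.1818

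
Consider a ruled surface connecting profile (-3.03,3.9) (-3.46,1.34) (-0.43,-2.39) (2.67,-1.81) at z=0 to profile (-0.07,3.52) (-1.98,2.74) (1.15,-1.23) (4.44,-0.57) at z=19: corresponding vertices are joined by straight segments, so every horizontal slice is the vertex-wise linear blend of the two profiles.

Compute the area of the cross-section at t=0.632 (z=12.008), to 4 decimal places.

Cross-section at t=0.632: each vertex is (1-t)·p0[i] + t·p1[i].
  v1: (1-0.632)·(-3.03,3.9) + 0.632·(-0.07,3.52) = (-1.1593,3.6598)
  v2: (1-0.632)·(-3.46,1.34) + 0.632·(-1.98,2.74) = (-2.5246,2.2248)
  v3: (1-0.632)·(-0.43,-2.39) + 0.632·(1.15,-1.23) = (0.5686,-1.6569)
  v4: (1-0.632)·(2.67,-1.81) + 0.632·(4.44,-0.57) = (3.7886,-1.0263)
Shoelace sum Σ(x_i·y_{i+1} − x_{i+1}·y_i):
  i=1: -1.1593·2.2248 − -2.5246·3.6598 = +6.6606 (running +6.6606)
  i=2: -2.5246·-1.6569 − 0.5686·2.2248 = +2.9181 (running +9.5787)
  i=3: 0.5686·-1.0263 − 3.7886·-1.6569 = +5.6938 (running +15.2725)
  i=4: 3.7886·3.6598 − -1.1593·-1.0263 = +12.6760 (running +27.9485)
Area = |Σ|/2 = |27.9485|/2 = 13.9743

Area at t=0.632: 13.9743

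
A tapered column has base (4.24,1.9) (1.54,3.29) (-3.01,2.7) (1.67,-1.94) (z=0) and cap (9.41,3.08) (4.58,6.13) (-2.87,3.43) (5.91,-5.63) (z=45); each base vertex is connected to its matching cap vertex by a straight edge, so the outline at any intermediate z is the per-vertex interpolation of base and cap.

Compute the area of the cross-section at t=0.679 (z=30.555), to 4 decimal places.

Area at t=0.679: 51.3008

Cross-section at t=0.679: each vertex is (1-t)·p0[i] + t·p1[i].
  v1: (1-0.679)·(4.24,1.9) + 0.679·(9.41,3.08) = (7.7504,2.7012)
  v2: (1-0.679)·(1.54,3.29) + 0.679·(4.58,6.13) = (3.6042,5.2184)
  v3: (1-0.679)·(-3.01,2.7) + 0.679·(-2.87,3.43) = (-2.9149,3.1957)
  v4: (1-0.679)·(1.67,-1.94) + 0.679·(5.91,-5.63) = (4.5490,-4.4455)
Shoelace sum Σ(x_i·y_{i+1} − x_{i+1}·y_i):
  i=1: 7.7504·5.2184 − 3.6042·2.7012 = +30.7089 (running +30.7089)
  i=2: 3.6042·3.1957 − -2.9149·5.2184 = +26.7289 (running +57.4378)
  i=3: -2.9149·-4.4455 − 4.5490·3.1957 = -1.5786 (running +55.8592)
  i=4: 4.5490·2.7012 − 7.7504·-4.4455 = +46.7424 (running +102.6016)
Area = |Σ|/2 = |102.6016|/2 = 51.3008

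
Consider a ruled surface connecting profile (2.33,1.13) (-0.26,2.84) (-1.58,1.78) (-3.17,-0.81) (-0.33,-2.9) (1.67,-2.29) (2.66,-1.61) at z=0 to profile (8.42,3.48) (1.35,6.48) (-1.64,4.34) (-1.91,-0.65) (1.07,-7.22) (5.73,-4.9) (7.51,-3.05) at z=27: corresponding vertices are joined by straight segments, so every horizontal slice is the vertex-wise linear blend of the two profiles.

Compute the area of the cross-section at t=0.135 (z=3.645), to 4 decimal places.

Area at t=0.135: 28.5348

Cross-section at t=0.135: each vertex is (1-t)·p0[i] + t·p1[i].
  v1: (1-0.135)·(2.33,1.13) + 0.135·(8.42,3.48) = (3.1521,1.4472)
  v2: (1-0.135)·(-0.26,2.84) + 0.135·(1.35,6.48) = (-0.0426,3.3314)
  v3: (1-0.135)·(-1.58,1.78) + 0.135·(-1.64,4.34) = (-1.5881,2.1256)
  v4: (1-0.135)·(-3.17,-0.81) + 0.135·(-1.91,-0.65) = (-2.9999,-0.7884)
  v5: (1-0.135)·(-0.33,-2.9) + 0.135·(1.07,-7.22) = (-0.1410,-3.4832)
  v6: (1-0.135)·(1.67,-2.29) + 0.135·(5.73,-4.9) = (2.2181,-2.6423)
  v7: (1-0.135)·(2.66,-1.61) + 0.135·(7.51,-3.05) = (3.3148,-1.8044)
Shoelace sum Σ(x_i·y_{i+1} − x_{i+1}·y_i):
  i=1: 3.1521·3.3314 − -0.0426·1.4472 = +10.5628 (running +10.5628)
  i=2: -0.0426·2.1256 − -1.5881·3.3314 = +5.1999 (running +15.7627)
  i=3: -1.5881·-0.7884 − -2.9999·2.1256 = +7.6286 (running +23.3914)
  i=4: -2.9999·-3.4832 − -0.1410·-0.7884 = +10.3381 (running +33.7295)
  i=5: -0.1410·-2.6423 − 2.2181·-3.4832 = +8.0987 (running +41.8281)
  i=6: 2.2181·-1.8044 − 3.3148·-2.6423 = +4.7564 (running +46.5845)
  i=7: 3.3148·1.4472 − 3.1521·-1.8044 = +10.4850 (running +57.0695)
Area = |Σ|/2 = |57.0695|/2 = 28.5348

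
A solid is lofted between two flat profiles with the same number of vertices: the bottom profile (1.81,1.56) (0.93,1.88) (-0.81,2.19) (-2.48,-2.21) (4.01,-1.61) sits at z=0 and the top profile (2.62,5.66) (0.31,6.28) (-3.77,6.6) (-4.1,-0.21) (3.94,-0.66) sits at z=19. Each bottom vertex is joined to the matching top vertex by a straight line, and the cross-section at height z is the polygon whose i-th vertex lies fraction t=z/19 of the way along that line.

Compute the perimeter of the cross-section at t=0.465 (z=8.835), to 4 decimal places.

Cross-section at t=0.465: each vertex is (1-t)·p0[i] + t·p1[i].
  v1: (1-0.465)·(1.81,1.56) + 0.465·(2.62,5.66) = (2.1867,3.4665)
  v2: (1-0.465)·(0.93,1.88) + 0.465·(0.31,6.28) = (0.6417,3.9260)
  v3: (1-0.465)·(-0.81,2.19) + 0.465·(-3.77,6.6) = (-2.1864,4.2406)
  v4: (1-0.465)·(-2.48,-2.21) + 0.465·(-4.1,-0.21) = (-3.2333,-1.2800)
  v5: (1-0.465)·(4.01,-1.61) + 0.465·(3.94,-0.66) = (3.9774,-1.1683)
Perimeter = Σ |v_{i+1} − v_i|:
  edge 1→2: √(-1.5450² + 0.4595²) = 1.6118 (running 1.6118)
  edge 2→3: √(-2.8281² + 0.3146²) = 2.8455 (running 4.4574)
  edge 3→4: √(-1.0469² + -5.5206²) = 5.6190 (running 10.0764)
  edge 4→5: √(7.2107² + 0.1117²) = 7.2116 (running 17.2880)
  edge 5→1: √(-1.7908² + 4.6348²) = 4.9687 (running 22.2567)
Perimeter = 22.2567

Perimeter at t=0.465: 22.2567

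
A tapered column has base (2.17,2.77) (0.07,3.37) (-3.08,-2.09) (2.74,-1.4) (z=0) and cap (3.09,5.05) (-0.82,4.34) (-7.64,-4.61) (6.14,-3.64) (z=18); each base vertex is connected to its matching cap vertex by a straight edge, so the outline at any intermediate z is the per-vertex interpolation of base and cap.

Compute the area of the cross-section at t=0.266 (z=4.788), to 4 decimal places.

Cross-section at t=0.266: each vertex is (1-t)·p0[i] + t·p1[i].
  v1: (1-0.266)·(2.17,2.77) + 0.266·(3.09,5.05) = (2.4147,3.3765)
  v2: (1-0.266)·(0.07,3.37) + 0.266·(-0.82,4.34) = (-0.1667,3.6280)
  v3: (1-0.266)·(-3.08,-2.09) + 0.266·(-7.64,-4.61) = (-4.2930,-2.7603)
  v4: (1-0.266)·(2.74,-1.4) + 0.266·(6.14,-3.64) = (3.6444,-1.9958)
Shoelace sum Σ(x_i·y_{i+1} − x_{i+1}·y_i):
  i=1: 2.4147·3.6280 − -0.1667·3.3765 = +9.3236 (running +9.3236)
  i=2: -0.1667·-2.7603 − -4.2930·3.6280 = +16.0352 (running +25.3588)
  i=3: -4.2930·-1.9958 − 3.6444·-2.7603 = +18.6278 (running +43.9866)
  i=4: 3.6444·3.3765 − 2.4147·-1.9958 = +17.1246 (running +61.1113)
Area = |Σ|/2 = |61.1113|/2 = 30.5556

Area at t=0.266: 30.5556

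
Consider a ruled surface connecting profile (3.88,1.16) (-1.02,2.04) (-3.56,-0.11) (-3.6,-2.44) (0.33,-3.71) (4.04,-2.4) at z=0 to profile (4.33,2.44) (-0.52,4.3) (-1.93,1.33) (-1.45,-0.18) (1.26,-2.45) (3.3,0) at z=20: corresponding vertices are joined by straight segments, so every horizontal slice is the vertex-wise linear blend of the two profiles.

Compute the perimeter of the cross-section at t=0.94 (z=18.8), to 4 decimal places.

Perimeter at t=0.94: 19.5124

Cross-section at t=0.94: each vertex is (1-t)·p0[i] + t·p1[i].
  v1: (1-0.94)·(3.88,1.16) + 0.94·(4.33,2.44) = (4.3030,2.3632)
  v2: (1-0.94)·(-1.02,2.04) + 0.94·(-0.52,4.3) = (-0.5500,4.1644)
  v3: (1-0.94)·(-3.56,-0.11) + 0.94·(-1.93,1.33) = (-2.0278,1.2436)
  v4: (1-0.94)·(-3.6,-2.44) + 0.94·(-1.45,-0.18) = (-1.5790,-0.3156)
  v5: (1-0.94)·(0.33,-3.71) + 0.94·(1.26,-2.45) = (1.2042,-2.5256)
  v6: (1-0.94)·(4.04,-2.4) + 0.94·(3.3,0) = (3.3444,-0.1440)
Perimeter = Σ |v_{i+1} − v_i|:
  edge 1→2: √(-4.8530² + 1.8012²) = 5.1765 (running 5.1765)
  edge 2→3: √(-1.4778² + -2.9208²) = 3.2734 (running 8.4499)
  edge 3→4: √(0.4488² + -1.5592²) = 1.6225 (running 10.0724)
  edge 4→5: √(2.7832² + -2.2100²) = 3.5539 (running 13.6263)
  edge 5→6: √(2.1402² + 2.3816²) = 3.2019 (running 16.8282)
  edge 6→1: √(0.9586² + 2.5072²) = 2.6842 (running 19.5124)
Perimeter = 19.5124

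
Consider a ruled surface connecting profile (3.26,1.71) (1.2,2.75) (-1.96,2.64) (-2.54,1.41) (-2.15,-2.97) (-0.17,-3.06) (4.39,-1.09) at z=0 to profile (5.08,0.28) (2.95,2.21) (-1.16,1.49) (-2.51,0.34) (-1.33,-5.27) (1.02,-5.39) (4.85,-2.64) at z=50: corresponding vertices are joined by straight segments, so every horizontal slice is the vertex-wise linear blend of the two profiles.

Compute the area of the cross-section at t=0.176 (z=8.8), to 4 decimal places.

Area at t=0.176: 32.3630

Cross-section at t=0.176: each vertex is (1-t)·p0[i] + t·p1[i].
  v1: (1-0.176)·(3.26,1.71) + 0.176·(5.08,0.28) = (3.5803,1.4583)
  v2: (1-0.176)·(1.2,2.75) + 0.176·(2.95,2.21) = (1.5080,2.6550)
  v3: (1-0.176)·(-1.96,2.64) + 0.176·(-1.16,1.49) = (-1.8192,2.4376)
  v4: (1-0.176)·(-2.54,1.41) + 0.176·(-2.51,0.34) = (-2.5347,1.2217)
  v5: (1-0.176)·(-2.15,-2.97) + 0.176·(-1.33,-5.27) = (-2.0057,-3.3748)
  v6: (1-0.176)·(-0.17,-3.06) + 0.176·(1.02,-5.39) = (0.0394,-3.4701)
  v7: (1-0.176)·(4.39,-1.09) + 0.176·(4.85,-2.64) = (4.4710,-1.3628)
Shoelace sum Σ(x_i·y_{i+1} − x_{i+1}·y_i):
  i=1: 3.5803·2.6550 − 1.5080·1.4583 = +7.3065 (running +7.3065)
  i=2: 1.5080·2.4376 − -1.8192·2.6550 = +8.5058 (running +15.8123)
  i=3: -1.8192·1.2217 − -2.5347·2.4376 = +3.9562 (running +19.7684)
  i=4: -2.5347·-3.3748 − -2.0057·1.2217 = +11.0045 (running +30.7729)
  i=5: -2.0057·-3.4701 − 0.0394·-3.3748 = +7.0930 (running +37.8659)
  i=6: 0.0394·-1.3628 − 4.4710·-3.4701 = +15.4608 (running +53.3267)
  i=7: 4.4710·1.4583 − 3.5803·-1.3628 = +11.3994 (running +64.7261)
Area = |Σ|/2 = |64.7261|/2 = 32.3630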